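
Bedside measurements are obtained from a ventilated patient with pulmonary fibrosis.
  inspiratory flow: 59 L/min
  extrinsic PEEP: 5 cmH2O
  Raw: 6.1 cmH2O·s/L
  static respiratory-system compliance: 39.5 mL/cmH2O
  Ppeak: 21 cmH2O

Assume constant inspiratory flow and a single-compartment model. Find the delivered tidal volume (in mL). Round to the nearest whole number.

Flow: 59 L/min ÷ 60 = 0.9833 L/s.
Equation of motion (constant flow): PIP = Vt/C + R·V̇ + PEEP.
Vt/C = PIP − R·V̇ − PEEP = 21 − 5.998 − 5 = 10.002 cmH2O.
Vt = C × 10.002 = 39.5 × 10.002 = 395.08 mL.

395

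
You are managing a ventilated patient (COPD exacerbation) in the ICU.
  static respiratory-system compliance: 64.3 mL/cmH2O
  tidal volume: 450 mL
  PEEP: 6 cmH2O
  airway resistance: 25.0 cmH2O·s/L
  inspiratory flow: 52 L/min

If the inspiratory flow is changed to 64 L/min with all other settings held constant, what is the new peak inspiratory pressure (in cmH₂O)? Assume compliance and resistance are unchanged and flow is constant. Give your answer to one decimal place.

Flow: 52 L/min ÷ 60 = 0.8667 L/s.
New flow: 64 L/min ÷ 60 = 1.0667 L/s.
PIP = Vt/C + R·V̇ + PEEP (constant-flow equation of motion).
Only the resistive term changes: ΔPIP = R × ΔV̇ = 25.0 × (1.0667 − 0.8667) = 25.0 × 0.2 = 5.0 cmH2O.
Original PIP = 450/64.3 + 25.0×0.8667 + 6 = 34.666 cmH2O; new PIP = 34.666 + (5.0) = 39.666 cmH2O.

39.7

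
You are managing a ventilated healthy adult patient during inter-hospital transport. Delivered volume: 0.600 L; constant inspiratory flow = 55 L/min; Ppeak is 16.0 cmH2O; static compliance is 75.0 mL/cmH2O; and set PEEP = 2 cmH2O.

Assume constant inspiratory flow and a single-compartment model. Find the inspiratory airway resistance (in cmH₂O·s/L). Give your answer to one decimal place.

Flow: 55 L/min ÷ 60 = 0.9167 L/s.
Equation of motion (constant flow): PIP = Vt/C + R·V̇ + PEEP.
R·V̇ = PIP − Vt/C − PEEP = 16.0 − 600/75.0 − 2 = 16.0 − 8.0 − 2 = 6.0 cmH2O.
R = 6.0 / 0.9167 = 6.545 cmH2O·s/L.

6.5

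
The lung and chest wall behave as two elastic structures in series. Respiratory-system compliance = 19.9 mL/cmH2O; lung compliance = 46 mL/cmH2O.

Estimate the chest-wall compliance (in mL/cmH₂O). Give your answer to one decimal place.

1/Ccw = 1/Crs − 1/CL.
1/Ccw = 1/19.9 − 1/46 = 0.02851.
Ccw = 35.075 mL/cmH2O.

35.1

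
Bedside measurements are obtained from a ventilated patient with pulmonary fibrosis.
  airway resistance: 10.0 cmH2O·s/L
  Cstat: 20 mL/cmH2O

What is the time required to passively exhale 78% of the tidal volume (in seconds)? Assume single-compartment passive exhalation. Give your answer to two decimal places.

0.30

τ = R × C = 10.0 × 20 mL/cmH2O = 10.0 × 0.020 L/cmH2O = 0.2 s.
Exhaled fraction f = 1 − e^(−t/τ) → t = −τ·ln(1 − f) = −0.2·ln(0.22) = 0.3028 s.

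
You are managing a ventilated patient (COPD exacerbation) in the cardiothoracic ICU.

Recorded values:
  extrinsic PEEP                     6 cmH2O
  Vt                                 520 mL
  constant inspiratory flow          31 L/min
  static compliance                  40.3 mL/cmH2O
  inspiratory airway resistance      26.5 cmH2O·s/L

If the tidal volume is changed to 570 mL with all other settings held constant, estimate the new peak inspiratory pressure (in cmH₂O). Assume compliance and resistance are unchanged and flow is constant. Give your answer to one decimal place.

33.8

Flow: 31 L/min ÷ 60 = 0.5167 L/s.
PIP = Vt/C + R·V̇ + PEEP (constant-flow equation of motion).
Only the elastic term changes: ΔPIP = ΔVt / C = (570 − 520) / 40.3 = 1.241 cmH2O.
Original PIP = 520/40.3 + 26.5×0.5167 + 6 = 32.596 cmH2O; new PIP = 32.596 + (1.241) = 33.837 cmH2O.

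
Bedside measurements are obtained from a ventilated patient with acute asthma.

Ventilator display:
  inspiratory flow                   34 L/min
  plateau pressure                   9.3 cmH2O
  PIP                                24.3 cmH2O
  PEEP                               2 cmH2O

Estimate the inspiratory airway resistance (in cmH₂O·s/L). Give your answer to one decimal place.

Flow: 34 L/min ÷ 60 = 0.5667 L/s.
Raw = (PIP − Pplat) / flow = (24.3 − 9.3) / 0.5667 = 15.0 / 0.5667 = 26.469 cmH2O·s/L.

26.5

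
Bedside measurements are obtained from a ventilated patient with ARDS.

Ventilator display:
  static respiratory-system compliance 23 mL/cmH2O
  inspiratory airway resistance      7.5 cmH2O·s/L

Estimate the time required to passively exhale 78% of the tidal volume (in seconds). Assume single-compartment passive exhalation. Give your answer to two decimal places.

0.26

τ = R × C = 7.5 × 23 mL/cmH2O = 7.5 × 0.023 L/cmH2O = 0.1725 s.
Exhaled fraction f = 1 − e^(−t/τ) → t = −τ·ln(1 − f) = −0.1725·ln(0.22) = 0.2612 s.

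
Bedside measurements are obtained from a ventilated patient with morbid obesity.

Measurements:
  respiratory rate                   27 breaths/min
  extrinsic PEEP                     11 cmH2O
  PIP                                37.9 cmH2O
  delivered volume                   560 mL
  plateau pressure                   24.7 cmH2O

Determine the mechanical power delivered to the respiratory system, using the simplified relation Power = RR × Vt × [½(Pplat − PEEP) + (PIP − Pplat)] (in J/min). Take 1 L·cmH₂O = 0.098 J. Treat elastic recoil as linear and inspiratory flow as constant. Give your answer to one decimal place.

Per-breath work = Vt × [½(Pplat−PEEP) + (PIP−Pplat)] = 0.560 × [0.5×13.7 + 13.2] = 0.560 × 20.05 = 11.228 L·cmH2O.
Power = 27 × 11.228 = 303.16 L·cmH2O/min.
× 0.098 J/(L·cmH2O) → 29.71 J/min.

29.7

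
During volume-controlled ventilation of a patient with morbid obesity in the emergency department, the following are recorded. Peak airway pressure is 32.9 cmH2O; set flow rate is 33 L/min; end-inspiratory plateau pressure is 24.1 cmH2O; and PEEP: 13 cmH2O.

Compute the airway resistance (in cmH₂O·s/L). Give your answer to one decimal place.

Flow: 33 L/min ÷ 60 = 0.55 L/s.
Raw = (PIP − Pplat) / flow = (32.9 − 24.1) / 0.55 = 8.8 / 0.55 = 16.0 cmH2O·s/L.

16.0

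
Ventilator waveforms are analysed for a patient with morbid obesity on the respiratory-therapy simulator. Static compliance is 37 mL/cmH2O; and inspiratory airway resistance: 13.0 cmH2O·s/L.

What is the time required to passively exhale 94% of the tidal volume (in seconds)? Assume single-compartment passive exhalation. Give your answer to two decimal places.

τ = R × C = 13.0 × 37 mL/cmH2O = 13.0 × 0.037 L/cmH2O = 0.481 s.
Exhaled fraction f = 1 − e^(−t/τ) → t = −τ·ln(1 − f) = −0.481·ln(0.06) = 1.353 s.

1.35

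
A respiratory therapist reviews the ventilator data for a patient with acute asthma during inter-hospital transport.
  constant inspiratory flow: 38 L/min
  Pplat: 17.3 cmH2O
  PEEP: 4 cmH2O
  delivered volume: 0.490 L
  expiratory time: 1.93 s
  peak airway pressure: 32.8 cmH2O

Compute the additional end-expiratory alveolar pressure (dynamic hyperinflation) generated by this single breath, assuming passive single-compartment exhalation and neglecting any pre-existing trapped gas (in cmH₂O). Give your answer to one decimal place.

Flow: 38 L/min ÷ 60 = 0.6333 L/s.
R = (PIP − Pplat)/V̇ = (32.8 − 17.3) / 0.6333 = 15.5/0.6333 = 24.475 cmH2O·s/L.
C = Vt/(Pplat − PEEP) = 490.0 / (17.3 − 4) = 490.0/13.3 = 36.842 mL/cmH2O.
τ = R × C = 24.475 × 0.03684 L/cmH2O = 0.9017 s.
Fraction remaining = e^(−Te/τ) = e^(−1.93/0.9017) = 0.1176; trapped volume = 490.0 × 0.1176 = 57.624 mL.
Additional alveolar pressure from trapping ≈ V_trapped / C = 57.624 / 36.842 = 1.564 cmH2O.

1.6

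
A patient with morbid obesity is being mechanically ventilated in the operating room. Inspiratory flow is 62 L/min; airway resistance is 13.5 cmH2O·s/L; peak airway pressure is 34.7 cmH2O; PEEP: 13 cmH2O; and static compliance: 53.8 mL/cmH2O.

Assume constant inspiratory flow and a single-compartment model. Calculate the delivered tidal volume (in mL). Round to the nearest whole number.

Flow: 62 L/min ÷ 60 = 1.0333 L/s.
Equation of motion (constant flow): PIP = Vt/C + R·V̇ + PEEP.
Vt/C = PIP − R·V̇ − PEEP = 34.7 − 13.95 − 13 = 7.75 cmH2O.
Vt = C × 7.75 = 53.8 × 7.75 = 416.95 mL.

417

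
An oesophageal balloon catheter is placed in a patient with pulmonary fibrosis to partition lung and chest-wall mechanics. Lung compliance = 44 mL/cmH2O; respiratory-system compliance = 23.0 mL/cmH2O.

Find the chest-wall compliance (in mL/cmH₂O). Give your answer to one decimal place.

1/Ccw = 1/Crs − 1/CL.
1/Ccw = 1/23.0 − 1/44 = 0.02075.
Ccw = 48.193 mL/cmH2O.

48.2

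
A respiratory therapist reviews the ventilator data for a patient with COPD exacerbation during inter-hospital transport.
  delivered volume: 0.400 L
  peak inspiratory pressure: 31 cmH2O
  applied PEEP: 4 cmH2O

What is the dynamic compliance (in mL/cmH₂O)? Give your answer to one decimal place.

14.8

Dynamic compliance = Vt / (PIP − PEEP) = 400 / (31 − 4) = 400 / 27.0 = 14.815 mL/cmH2O.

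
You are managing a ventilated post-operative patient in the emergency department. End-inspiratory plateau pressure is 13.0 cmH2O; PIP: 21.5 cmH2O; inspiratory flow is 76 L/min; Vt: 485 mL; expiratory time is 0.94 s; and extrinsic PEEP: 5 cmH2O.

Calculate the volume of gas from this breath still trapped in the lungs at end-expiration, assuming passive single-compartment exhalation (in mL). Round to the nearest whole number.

Flow: 76 L/min ÷ 60 = 1.2667 L/s.
R = (PIP − Pplat)/V̇ = (21.5 − 13.0) / 1.2667 = 8.5/1.2667 = 6.71 cmH2O·s/L.
C = Vt/(Pplat − PEEP) = 485.0 / (13.0 − 5) = 485.0/8.0 = 60.625 mL/cmH2O.
τ = R × C = 6.71 × 0.06063 L/cmH2O = 0.4068 s.
Fraction remaining = e^(−Te/τ) = e^(−0.94/0.4068) = 0.09919.
Trapped volume = 485.0 × 0.09919 = 48.107 mL.

48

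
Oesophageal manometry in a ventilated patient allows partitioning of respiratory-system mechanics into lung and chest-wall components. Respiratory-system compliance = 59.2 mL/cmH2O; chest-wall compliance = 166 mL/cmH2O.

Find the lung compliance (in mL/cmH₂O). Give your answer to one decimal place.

92.0

1/CL = 1/Crs − 1/Ccw.
1/CL = 1/59.2 − 1/166 = 0.01087.
CL = 91.996 mL/cmH2O.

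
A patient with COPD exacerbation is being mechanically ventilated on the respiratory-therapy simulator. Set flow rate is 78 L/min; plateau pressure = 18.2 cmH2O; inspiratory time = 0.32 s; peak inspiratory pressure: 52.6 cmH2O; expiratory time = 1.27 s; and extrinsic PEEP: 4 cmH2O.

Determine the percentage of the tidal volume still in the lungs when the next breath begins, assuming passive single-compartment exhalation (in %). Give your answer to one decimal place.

19.4

Flow: 78 L/min ÷ 60 = 1.3 L/s.
Vt = flow × Ti = 1.3 L/s × 0.32 s × 1000 mL/L = 416.0 mL.
R = (PIP − Pplat)/V̇ = (52.6 − 18.2) / 1.3 = 34.4/1.3 = 26.462 cmH2O·s/L.
C = Vt/(Pplat − PEEP) = 416.0 / (18.2 − 4) = 416.0/14.2 = 29.296 mL/cmH2O.
τ = R × C = 26.462 × 0.0293 L/cmH2O = 0.7753 s.
Fraction remaining at end-expiration = e^(−Te/τ) = e^(−1.27/0.7753) = 0.1944 → 19.44%.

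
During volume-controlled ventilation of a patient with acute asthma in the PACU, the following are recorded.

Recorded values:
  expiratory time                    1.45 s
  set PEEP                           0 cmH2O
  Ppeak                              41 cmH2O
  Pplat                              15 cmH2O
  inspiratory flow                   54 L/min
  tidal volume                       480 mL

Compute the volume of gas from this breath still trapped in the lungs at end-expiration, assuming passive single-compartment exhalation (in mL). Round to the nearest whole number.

100

Flow: 54 L/min ÷ 60 = 0.9 L/s.
R = (PIP − Pplat)/V̇ = (41 − 15) / 0.9 = 26.0/0.9 = 28.889 cmH2O·s/L.
C = Vt/(Pplat − PEEP) = 480.0 / (15 − 0) = 480.0/15.0 = 32.0 mL/cmH2O.
τ = R × C = 28.889 × 0.032 L/cmH2O = 0.9244 s.
Fraction remaining = e^(−Te/τ) = e^(−1.45/0.9244) = 0.2083.
Trapped volume = 480.0 × 0.2083 = 99.984 mL.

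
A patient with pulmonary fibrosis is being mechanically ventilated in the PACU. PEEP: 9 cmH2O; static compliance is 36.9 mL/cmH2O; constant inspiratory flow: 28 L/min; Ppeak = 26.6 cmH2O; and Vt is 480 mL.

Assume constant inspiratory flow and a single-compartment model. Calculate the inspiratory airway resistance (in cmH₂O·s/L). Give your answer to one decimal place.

Flow: 28 L/min ÷ 60 = 0.4667 L/s.
Equation of motion (constant flow): PIP = Vt/C + R·V̇ + PEEP.
R·V̇ = PIP − Vt/C − PEEP = 26.6 − 480/36.9 − 9 = 26.6 − 13.008 − 9 = 4.592 cmH2O.
R = 4.592 / 0.4667 = 9.839 cmH2O·s/L.

9.8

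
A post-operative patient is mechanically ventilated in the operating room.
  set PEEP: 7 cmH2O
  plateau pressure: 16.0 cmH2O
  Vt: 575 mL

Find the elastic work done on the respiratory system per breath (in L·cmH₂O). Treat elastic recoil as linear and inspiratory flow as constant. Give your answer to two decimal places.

2.59

Elastic work ≈ ½ × (Pplat − PEEP) × Vt = 0.5 × (16.0 − 7) × 0.575 L = 0.5 × 9.0 × 0.575 = 2.588 L·cmH2O.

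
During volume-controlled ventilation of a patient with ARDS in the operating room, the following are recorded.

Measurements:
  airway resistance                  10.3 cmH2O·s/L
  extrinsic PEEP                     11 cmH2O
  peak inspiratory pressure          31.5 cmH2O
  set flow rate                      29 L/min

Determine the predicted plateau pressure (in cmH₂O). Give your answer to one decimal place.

26.5

Flow: 29 L/min ÷ 60 = 0.4833 L/s.
Pplat = PIP − Raw × flow = 31.5 − 10.3 × 0.4833 = 31.5 − 4.978 = 26.522 cmH2O.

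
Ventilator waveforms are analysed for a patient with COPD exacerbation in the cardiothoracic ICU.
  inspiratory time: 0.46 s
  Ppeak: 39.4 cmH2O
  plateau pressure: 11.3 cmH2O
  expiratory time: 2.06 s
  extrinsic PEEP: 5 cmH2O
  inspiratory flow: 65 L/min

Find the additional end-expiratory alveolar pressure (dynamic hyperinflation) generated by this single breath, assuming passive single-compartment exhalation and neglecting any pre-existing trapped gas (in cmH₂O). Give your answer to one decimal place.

Flow: 65 L/min ÷ 60 = 1.0833 L/s.
Vt = flow × Ti = 1.0833 L/s × 0.46 s × 1000 mL/L = 498.32 mL.
R = (PIP − Pplat)/V̇ = (39.4 − 11.3) / 1.0833 = 28.1/1.0833 = 25.939 cmH2O·s/L.
C = Vt/(Pplat − PEEP) = 498.32 / (11.3 − 5) = 498.32/6.3 = 79.098 mL/cmH2O.
τ = R × C = 25.939 × 0.0791 L/cmH2O = 2.052 s.
Fraction remaining = e^(−Te/τ) = e^(−2.06/2.052) = 0.3664; trapped volume = 498.32 × 0.3664 = 182.58 mL.
Additional alveolar pressure from trapping ≈ V_trapped / C = 182.58 / 79.098 = 2.308 cmH2O.

2.3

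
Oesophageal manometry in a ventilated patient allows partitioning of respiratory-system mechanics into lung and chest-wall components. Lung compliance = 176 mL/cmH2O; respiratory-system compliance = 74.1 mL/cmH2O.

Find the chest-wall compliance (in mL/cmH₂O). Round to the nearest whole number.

128

1/Ccw = 1/Crs − 1/CL.
1/Ccw = 1/74.1 − 1/176 = 0.007813.
Ccw = 127.99 mL/cmH2O.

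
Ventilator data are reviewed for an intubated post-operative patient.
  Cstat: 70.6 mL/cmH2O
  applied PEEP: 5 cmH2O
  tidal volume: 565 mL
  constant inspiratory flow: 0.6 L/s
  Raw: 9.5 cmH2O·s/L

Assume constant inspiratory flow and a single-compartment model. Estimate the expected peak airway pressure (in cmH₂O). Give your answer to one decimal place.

Equation of motion (constant flow): PIP = Vt/C + R·V̇ + PEEP.
PIP = 565/70.6 + 9.5×0.6 + 5 = 8.003 + 5.7 + 5 = 18.703 cmH2O.

18.7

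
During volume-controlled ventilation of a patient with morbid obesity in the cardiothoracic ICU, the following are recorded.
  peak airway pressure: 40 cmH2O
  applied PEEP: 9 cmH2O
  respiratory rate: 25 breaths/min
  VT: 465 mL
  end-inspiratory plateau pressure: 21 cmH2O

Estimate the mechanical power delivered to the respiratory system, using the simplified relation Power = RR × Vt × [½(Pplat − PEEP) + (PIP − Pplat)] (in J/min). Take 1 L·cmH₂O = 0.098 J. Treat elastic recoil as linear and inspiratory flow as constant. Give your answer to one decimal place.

28.5

Per-breath work = Vt × [½(Pplat−PEEP) + (PIP−Pplat)] = 0.465 × [0.5×12.0 + 19.0] = 0.465 × 25.0 = 11.625 L·cmH2O.
Power = 25 × 11.625 = 290.63 L·cmH2O/min.
× 0.098 J/(L·cmH2O) → 28.482 J/min.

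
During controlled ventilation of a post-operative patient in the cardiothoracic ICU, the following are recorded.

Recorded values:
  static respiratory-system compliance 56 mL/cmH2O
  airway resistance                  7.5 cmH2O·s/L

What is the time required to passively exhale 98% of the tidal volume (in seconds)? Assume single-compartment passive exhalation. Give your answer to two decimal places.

1.64

τ = R × C = 7.5 × 56 mL/cmH2O = 7.5 × 0.056 L/cmH2O = 0.42 s.
Exhaled fraction f = 1 − e^(−t/τ) → t = −τ·ln(1 − f) = −0.42·ln(0.02) = 1.643 s.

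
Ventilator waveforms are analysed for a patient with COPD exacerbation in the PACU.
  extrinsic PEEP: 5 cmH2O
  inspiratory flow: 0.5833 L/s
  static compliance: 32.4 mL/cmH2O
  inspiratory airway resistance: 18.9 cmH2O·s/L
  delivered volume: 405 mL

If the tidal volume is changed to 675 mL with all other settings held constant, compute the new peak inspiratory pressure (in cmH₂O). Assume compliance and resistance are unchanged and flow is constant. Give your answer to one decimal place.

36.9

PIP = Vt/C + R·V̇ + PEEP (constant-flow equation of motion).
Only the elastic term changes: ΔPIP = ΔVt / C = (675 − 405) / 32.4 = 8.333 cmH2O.
Original PIP = 405/32.4 + 18.9×0.5833 + 5 = 28.524 cmH2O; new PIP = 28.524 + (8.333) = 36.857 cmH2O.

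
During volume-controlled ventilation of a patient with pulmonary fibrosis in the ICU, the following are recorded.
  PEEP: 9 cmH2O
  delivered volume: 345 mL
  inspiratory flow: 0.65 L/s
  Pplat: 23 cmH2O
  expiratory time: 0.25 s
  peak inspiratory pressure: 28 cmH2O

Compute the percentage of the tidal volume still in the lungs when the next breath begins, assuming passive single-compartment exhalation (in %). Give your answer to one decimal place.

R = (PIP − Pplat)/V̇ = (28 − 23) / 0.65 = 5.0/0.65 = 7.692 cmH2O·s/L.
C = Vt/(Pplat − PEEP) = 345.0 / (23 − 9) = 345.0/14.0 = 24.643 mL/cmH2O.
τ = R × C = 7.692 × 0.02464 L/cmH2O = 0.1895 s.
Fraction remaining at end-expiration = e^(−Te/τ) = e^(−0.25/0.1895) = 0.2673 → 26.73%.

26.7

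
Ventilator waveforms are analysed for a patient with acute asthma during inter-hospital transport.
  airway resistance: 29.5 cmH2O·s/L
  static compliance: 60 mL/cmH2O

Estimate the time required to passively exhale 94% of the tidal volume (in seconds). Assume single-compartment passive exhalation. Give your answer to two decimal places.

4.98

τ = R × C = 29.5 × 60 mL/cmH2O = 29.5 × 0.060 L/cmH2O = 1.77 s.
Exhaled fraction f = 1 − e^(−t/τ) → t = −τ·ln(1 − f) = −1.77·ln(0.06) = 4.98 s.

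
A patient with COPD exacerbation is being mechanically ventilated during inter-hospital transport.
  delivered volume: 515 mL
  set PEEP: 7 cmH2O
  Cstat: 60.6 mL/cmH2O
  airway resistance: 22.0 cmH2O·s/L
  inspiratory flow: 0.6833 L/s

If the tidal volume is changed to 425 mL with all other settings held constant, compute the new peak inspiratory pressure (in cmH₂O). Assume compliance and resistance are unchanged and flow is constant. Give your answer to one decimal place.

29.0

PIP = Vt/C + R·V̇ + PEEP (constant-flow equation of motion).
Only the elastic term changes: ΔPIP = ΔVt / C = (425 − 515) / 60.6 = -1.485 cmH2O.
Original PIP = 515/60.6 + 22.0×0.6833 + 7 = 30.531 cmH2O; new PIP = 30.531 + (-1.485) = 29.046 cmH2O.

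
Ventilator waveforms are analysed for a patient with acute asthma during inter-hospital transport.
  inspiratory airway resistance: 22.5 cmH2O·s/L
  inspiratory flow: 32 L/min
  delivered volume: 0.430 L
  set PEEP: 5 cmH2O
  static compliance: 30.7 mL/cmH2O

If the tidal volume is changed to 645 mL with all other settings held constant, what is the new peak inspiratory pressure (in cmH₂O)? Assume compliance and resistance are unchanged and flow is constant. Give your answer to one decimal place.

38.0

Flow: 32 L/min ÷ 60 = 0.5333 L/s.
PIP = Vt/C + R·V̇ + PEEP (constant-flow equation of motion).
Only the elastic term changes: ΔPIP = ΔVt / C = (645 − 430) / 30.7 = 7.003 cmH2O.
Original PIP = 430/30.7 + 22.5×0.5333 + 5 = 31.006 cmH2O; new PIP = 31.006 + (7.003) = 38.009 cmH2O.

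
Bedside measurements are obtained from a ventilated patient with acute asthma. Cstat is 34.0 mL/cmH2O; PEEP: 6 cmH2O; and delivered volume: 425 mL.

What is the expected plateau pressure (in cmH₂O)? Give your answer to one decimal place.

18.5

Pplat = PEEP + Vt / Cstat = 6 + 425 / 34.0 = 6 + 12.5 = 18.5 cmH2O.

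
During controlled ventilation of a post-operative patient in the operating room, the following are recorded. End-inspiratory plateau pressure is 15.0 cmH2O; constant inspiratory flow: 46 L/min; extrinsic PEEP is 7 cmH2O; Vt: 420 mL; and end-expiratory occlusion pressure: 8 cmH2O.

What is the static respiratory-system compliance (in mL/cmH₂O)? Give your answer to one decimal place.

60.0

End-expiratory occlusion gives total PEEP = 8 cmH2O (intrinsic PEEP = 8 − 7 = 1). Use total PEEP for the elastic gradient.
Cstat = Vt / (Pplat − PEEPtotal) = 420 / (15.0 − 8) = 420 / 7.0 = 60.0 mL/cmH2O.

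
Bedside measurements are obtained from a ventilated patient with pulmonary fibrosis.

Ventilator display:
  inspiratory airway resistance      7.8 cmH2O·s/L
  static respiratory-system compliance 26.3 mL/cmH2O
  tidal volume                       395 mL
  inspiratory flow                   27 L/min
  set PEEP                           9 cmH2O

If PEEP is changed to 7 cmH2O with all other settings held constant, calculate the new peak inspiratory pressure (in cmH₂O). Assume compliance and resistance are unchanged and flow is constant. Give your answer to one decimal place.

Flow: 27 L/min ÷ 60 = 0.45 L/s.
PIP = Vt/C + R·V̇ + PEEP (constant-flow equation of motion).
Only the baseline term changes: ΔPIP = ΔPEEP = 7 − 9 = -2.0 cmH2O.
Original PIP = 395/26.3 + 7.8×0.45 + 9 = 27.529 cmH2O; new PIP = 27.529 + (-2.0) = 25.529 cmH2O.

25.5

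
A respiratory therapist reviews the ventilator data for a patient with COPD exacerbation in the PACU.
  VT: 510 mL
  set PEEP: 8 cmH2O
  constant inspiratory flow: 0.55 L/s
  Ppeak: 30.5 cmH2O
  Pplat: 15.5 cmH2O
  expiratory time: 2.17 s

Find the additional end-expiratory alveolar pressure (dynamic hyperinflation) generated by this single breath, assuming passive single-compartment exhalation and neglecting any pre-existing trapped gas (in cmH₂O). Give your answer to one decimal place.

R = (PIP − Pplat)/V̇ = (30.5 − 15.5) / 0.55 = 15.0/0.55 = 27.273 cmH2O·s/L.
C = Vt/(Pplat − PEEP) = 510.0 / (15.5 − 8) = 510.0/7.5 = 68.0 mL/cmH2O.
τ = R × C = 27.273 × 0.068 L/cmH2O = 1.855 s.
Fraction remaining = e^(−Te/τ) = e^(−2.17/1.855) = 0.3104; trapped volume = 510.0 × 0.3104 = 158.3 mL.
Additional alveolar pressure from trapping ≈ V_trapped / C = 158.3 / 68.0 = 2.328 cmH2O.

2.3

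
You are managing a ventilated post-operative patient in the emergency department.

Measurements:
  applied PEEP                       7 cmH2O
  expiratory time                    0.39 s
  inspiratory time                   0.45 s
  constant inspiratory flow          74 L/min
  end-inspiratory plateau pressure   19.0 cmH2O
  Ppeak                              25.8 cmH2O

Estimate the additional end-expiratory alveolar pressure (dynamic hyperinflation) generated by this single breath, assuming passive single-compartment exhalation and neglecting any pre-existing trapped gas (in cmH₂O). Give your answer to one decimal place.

Flow: 74 L/min ÷ 60 = 1.2333 L/s.
Vt = flow × Ti = 1.2333 L/s × 0.45 s × 1000 mL/L = 554.99 mL.
R = (PIP − Pplat)/V̇ = (25.8 − 19.0) / 1.2333 = 6.8/1.2333 = 5.514 cmH2O·s/L.
C = Vt/(Pplat − PEEP) = 554.99 / (19.0 − 7) = 554.99/12.0 = 46.249 mL/cmH2O.
τ = R × C = 5.514 × 0.04625 L/cmH2O = 0.255 s.
Fraction remaining = e^(−Te/τ) = e^(−0.39/0.255) = 0.2167; trapped volume = 554.99 × 0.2167 = 120.27 mL.
Additional alveolar pressure from trapping ≈ V_trapped / C = 120.27 / 46.249 = 2.6 cmH2O.

2.6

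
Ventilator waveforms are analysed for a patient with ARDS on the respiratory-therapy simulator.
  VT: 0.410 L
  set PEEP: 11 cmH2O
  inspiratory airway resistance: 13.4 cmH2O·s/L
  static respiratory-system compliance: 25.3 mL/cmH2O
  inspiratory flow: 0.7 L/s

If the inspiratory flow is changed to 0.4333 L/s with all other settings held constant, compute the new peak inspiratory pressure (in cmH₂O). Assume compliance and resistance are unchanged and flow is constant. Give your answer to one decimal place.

PIP = Vt/C + R·V̇ + PEEP (constant-flow equation of motion).
Only the resistive term changes: ΔPIP = R × ΔV̇ = 13.4 × (0.4333 − 0.7) = 13.4 × -0.2667 = -3.574 cmH2O.
Original PIP = 410/25.3 + 13.4×0.7 + 11 = 36.586 cmH2O; new PIP = 36.586 + (-3.574) = 33.012 cmH2O.

33.0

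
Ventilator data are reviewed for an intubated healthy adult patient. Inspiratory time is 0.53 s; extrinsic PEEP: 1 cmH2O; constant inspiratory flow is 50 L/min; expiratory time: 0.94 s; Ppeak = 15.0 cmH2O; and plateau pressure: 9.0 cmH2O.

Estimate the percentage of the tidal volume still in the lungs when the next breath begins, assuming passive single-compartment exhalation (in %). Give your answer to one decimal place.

Flow: 50 L/min ÷ 60 = 0.8333 L/s.
Vt = flow × Ti = 0.8333 L/s × 0.53 s × 1000 mL/L = 441.65 mL.
R = (PIP − Pplat)/V̇ = (15.0 − 9.0) / 0.8333 = 6.0/0.8333 = 7.2 cmH2O·s/L.
C = Vt/(Pplat − PEEP) = 441.65 / (9.0 − 1) = 441.65/8.0 = 55.206 mL/cmH2O.
τ = R × C = 7.2 × 0.05521 L/cmH2O = 0.3975 s.
Fraction remaining at end-expiration = e^(−Te/τ) = e^(−0.94/0.3975) = 0.09397 → 9.397%.

9.4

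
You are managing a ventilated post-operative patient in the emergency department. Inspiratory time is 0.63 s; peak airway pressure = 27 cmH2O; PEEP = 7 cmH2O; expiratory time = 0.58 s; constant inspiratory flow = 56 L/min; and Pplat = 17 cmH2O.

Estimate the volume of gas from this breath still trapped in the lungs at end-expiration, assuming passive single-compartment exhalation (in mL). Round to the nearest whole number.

Flow: 56 L/min ÷ 60 = 0.9333 L/s.
Vt = flow × Ti = 0.9333 L/s × 0.63 s × 1000 mL/L = 587.98 mL.
R = (PIP − Pplat)/V̇ = (27 − 17) / 0.9333 = 10.0/0.9333 = 10.715 cmH2O·s/L.
C = Vt/(Pplat − PEEP) = 587.98 / (17 − 7) = 587.98/10.0 = 58.798 mL/cmH2O.
τ = R × C = 10.715 × 0.0588 L/cmH2O = 0.63 s.
Fraction remaining = e^(−Te/τ) = e^(−0.58/0.63) = 0.3983.
Trapped volume = 587.98 × 0.3983 = 234.19 mL.

234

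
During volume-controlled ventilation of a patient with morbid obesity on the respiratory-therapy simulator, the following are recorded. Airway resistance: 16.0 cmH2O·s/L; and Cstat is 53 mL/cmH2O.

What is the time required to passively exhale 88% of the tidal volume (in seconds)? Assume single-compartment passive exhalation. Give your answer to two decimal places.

τ = R × C = 16.0 × 53 mL/cmH2O = 16.0 × 0.053 L/cmH2O = 0.848 s.
Exhaled fraction f = 1 − e^(−t/τ) → t = −τ·ln(1 − f) = −0.848·ln(0.12) = 1.798 s.

1.80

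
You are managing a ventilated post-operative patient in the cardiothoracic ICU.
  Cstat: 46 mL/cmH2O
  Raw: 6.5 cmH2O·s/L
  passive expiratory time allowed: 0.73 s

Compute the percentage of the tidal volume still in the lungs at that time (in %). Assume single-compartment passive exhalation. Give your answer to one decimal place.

8.7

τ = R × C = 6.5 × 46 mL/cmH2O = 6.5 × 0.046 L/cmH2O = 0.299 s.
Passive exhalation: V(t)/V₀ = e^(−t/τ) = e^(−0.73/0.299) = 0.08703.
Fraction remaining = 0.08703 → 8.703%.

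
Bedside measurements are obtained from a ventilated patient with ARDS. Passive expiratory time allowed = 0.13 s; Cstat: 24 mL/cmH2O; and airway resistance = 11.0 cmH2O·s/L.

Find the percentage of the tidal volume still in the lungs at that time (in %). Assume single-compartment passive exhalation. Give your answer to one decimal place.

61.1

τ = R × C = 11.0 × 24 mL/cmH2O = 11.0 × 0.024 L/cmH2O = 0.264 s.
Passive exhalation: V(t)/V₀ = e^(−t/τ) = e^(−0.13/0.264) = 0.6111.
Fraction remaining = 0.6111 → 61.11%.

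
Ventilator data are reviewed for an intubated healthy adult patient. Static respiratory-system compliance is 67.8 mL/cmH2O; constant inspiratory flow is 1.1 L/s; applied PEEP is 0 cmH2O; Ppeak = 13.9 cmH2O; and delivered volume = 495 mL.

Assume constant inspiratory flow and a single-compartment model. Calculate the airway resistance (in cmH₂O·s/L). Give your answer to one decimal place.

Equation of motion (constant flow): PIP = Vt/C + R·V̇ + PEEP.
R·V̇ = PIP − Vt/C − PEEP = 13.9 − 495/67.8 − 0 = 13.9 − 7.301 − 0 = 6.599 cmH2O.
R = 6.599 / 1.1 = 5.999 cmH2O·s/L.

6.0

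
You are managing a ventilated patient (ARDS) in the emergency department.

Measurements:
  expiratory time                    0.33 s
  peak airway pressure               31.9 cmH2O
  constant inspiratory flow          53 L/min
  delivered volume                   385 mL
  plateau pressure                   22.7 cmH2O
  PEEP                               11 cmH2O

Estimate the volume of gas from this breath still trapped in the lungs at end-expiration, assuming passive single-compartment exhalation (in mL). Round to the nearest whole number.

147

Flow: 53 L/min ÷ 60 = 0.8833 L/s.
R = (PIP − Pplat)/V̇ = (31.9 − 22.7) / 0.8833 = 9.2/0.8833 = 10.415 cmH2O·s/L.
C = Vt/(Pplat − PEEP) = 385.0 / (22.7 − 11) = 385.0/11.7 = 32.906 mL/cmH2O.
τ = R × C = 10.415 × 0.03291 L/cmH2O = 0.3428 s.
Fraction remaining = e^(−Te/τ) = e^(−0.33/0.3428) = 0.3819.
Trapped volume = 385.0 × 0.3819 = 147.03 mL.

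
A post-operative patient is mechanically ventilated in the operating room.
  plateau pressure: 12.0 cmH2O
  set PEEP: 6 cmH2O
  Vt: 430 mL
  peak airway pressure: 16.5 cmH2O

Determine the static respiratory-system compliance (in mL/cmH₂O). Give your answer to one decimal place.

Cstat = Vt / (Pplat − PEEP) = 430 / (12.0 − 6) = 430 / 6.0 = 71.667 mL/cmH2O.

71.7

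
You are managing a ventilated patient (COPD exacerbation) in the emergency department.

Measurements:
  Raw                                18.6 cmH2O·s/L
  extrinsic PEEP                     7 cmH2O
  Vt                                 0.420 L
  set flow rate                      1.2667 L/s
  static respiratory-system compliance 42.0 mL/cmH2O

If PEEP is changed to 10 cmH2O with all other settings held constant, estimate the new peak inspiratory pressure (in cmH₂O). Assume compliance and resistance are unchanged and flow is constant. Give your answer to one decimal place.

PIP = Vt/C + R·V̇ + PEEP (constant-flow equation of motion).
Only the baseline term changes: ΔPIP = ΔPEEP = 10 − 7 = 3.0 cmH2O.
Original PIP = 420/42.0 + 18.6×1.2667 + 7 = 40.561 cmH2O; new PIP = 40.561 + (3.0) = 43.561 cmH2O.

43.6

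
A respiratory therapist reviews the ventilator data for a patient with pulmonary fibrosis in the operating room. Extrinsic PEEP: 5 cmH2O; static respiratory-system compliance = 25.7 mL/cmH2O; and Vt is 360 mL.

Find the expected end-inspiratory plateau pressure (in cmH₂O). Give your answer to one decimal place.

19.0

Pplat = PEEP + Vt / Cstat = 5 + 360 / 25.7 = 5 + 14.008 = 19.008 cmH2O.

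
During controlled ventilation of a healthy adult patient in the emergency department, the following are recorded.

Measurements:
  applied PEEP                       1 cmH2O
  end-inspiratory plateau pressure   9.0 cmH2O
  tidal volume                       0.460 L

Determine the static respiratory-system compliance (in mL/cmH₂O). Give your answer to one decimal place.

Cstat = Vt / (Pplat − PEEP) = 460 / (9.0 − 1) = 460 / 8.0 = 57.5 mL/cmH2O.

57.5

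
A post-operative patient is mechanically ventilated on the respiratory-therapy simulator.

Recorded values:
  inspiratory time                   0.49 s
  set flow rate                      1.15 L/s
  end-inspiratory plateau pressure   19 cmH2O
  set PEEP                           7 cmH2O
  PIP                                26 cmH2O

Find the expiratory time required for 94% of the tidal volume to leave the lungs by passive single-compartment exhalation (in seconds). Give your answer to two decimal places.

Vt = flow × Ti = 1.15 L/s × 0.49 s × 1000 mL/L = 563.5 mL.
R = (PIP − Pplat)/V̇ = (26 − 19) / 1.15 = 7.0/1.15 = 6.087 cmH2O·s/L.
C = Vt/(Pplat − PEEP) = 563.5 / (19 − 7) = 563.5/12.0 = 46.958 mL/cmH2O.
τ = R × C = 6.087 × 0.04696 L/cmH2O = 0.2858 s.
t = −τ·ln(1 − 0.94) = −0.2858·ln(0.06) = 0.8041 s.

0.80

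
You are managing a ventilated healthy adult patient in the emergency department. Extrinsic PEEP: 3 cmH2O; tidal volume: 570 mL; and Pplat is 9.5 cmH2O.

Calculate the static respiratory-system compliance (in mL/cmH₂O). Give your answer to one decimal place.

87.7

Cstat = Vt / (Pplat − PEEP) = 570 / (9.5 − 3) = 570 / 6.5 = 87.692 mL/cmH2O.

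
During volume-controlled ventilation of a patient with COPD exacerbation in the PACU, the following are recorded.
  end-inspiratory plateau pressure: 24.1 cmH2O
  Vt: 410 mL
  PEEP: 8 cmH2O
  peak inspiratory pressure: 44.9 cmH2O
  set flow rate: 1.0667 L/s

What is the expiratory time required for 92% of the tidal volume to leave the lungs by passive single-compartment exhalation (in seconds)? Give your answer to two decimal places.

1.25

R = (PIP − Pplat)/V̇ = (44.9 − 24.1) / 1.0667 = 20.8/1.0667 = 19.499 cmH2O·s/L.
C = Vt/(Pplat − PEEP) = 410.0 / (24.1 − 8) = 410.0/16.1 = 25.466 mL/cmH2O.
τ = R × C = 19.499 × 0.02547 L/cmH2O = 0.4966 s.
t = −τ·ln(1 − 0.92) = −0.4966·ln(0.08) = 1.254 s.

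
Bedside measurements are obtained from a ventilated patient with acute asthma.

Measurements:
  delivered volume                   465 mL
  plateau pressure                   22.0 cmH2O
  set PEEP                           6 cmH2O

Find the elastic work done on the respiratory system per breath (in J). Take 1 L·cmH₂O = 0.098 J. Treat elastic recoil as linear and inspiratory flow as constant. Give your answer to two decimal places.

Elastic work ≈ ½ × (Pplat − PEEP) × Vt = 0.5 × (22.0 − 6) × 0.465 L = 0.5 × 16.0 × 0.465 = 3.72 L·cmH2O.
× 0.098 J/(L·cmH2O) → 0.3646 J.

0.36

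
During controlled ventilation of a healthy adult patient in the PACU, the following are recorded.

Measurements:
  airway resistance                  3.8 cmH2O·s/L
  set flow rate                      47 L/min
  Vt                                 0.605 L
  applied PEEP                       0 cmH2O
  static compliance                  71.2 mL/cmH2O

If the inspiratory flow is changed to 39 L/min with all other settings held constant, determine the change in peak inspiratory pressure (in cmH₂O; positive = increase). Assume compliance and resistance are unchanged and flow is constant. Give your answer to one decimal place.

-0.5

Flow: 47 L/min ÷ 60 = 0.7833 L/s.
New flow: 39 L/min ÷ 60 = 0.65 L/s.
PIP = Vt/C + R·V̇ + PEEP (constant-flow equation of motion).
Only the resistive term changes: ΔPIP = R × ΔV̇ = 3.8 × (0.65 − 0.7833) = 3.8 × -0.1333 = -0.5065 cmH2O.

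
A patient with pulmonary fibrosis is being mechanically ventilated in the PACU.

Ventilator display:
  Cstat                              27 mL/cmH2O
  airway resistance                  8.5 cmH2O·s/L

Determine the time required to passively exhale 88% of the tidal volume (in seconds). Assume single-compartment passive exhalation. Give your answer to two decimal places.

τ = R × C = 8.5 × 27 mL/cmH2O = 8.5 × 0.027 L/cmH2O = 0.2295 s.
Exhaled fraction f = 1 − e^(−t/τ) → t = −τ·ln(1 − f) = −0.2295·ln(0.12) = 0.4866 s.

0.49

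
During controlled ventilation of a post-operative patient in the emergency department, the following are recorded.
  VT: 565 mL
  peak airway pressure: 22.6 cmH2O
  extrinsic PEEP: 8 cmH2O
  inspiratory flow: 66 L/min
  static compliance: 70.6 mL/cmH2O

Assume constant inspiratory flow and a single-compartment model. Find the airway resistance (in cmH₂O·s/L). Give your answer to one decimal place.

Flow: 66 L/min ÷ 60 = 1.1 L/s.
Equation of motion (constant flow): PIP = Vt/C + R·V̇ + PEEP.
R·V̇ = PIP − Vt/C − PEEP = 22.6 − 565/70.6 − 8 = 22.6 − 8.003 − 8 = 6.597 cmH2O.
R = 6.597 / 1.1 = 5.997 cmH2O·s/L.

6.0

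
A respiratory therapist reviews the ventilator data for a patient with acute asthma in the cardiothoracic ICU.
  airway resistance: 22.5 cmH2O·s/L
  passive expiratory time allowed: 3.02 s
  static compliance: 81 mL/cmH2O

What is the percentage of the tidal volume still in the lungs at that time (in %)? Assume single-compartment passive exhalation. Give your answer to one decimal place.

τ = R × C = 22.5 × 81 mL/cmH2O = 22.5 × 0.081 L/cmH2O = 1.823 s.
Passive exhalation: V(t)/V₀ = e^(−t/τ) = e^(−3.02/1.823) = 0.1908.
Fraction remaining = 0.1908 → 19.08%.

19.1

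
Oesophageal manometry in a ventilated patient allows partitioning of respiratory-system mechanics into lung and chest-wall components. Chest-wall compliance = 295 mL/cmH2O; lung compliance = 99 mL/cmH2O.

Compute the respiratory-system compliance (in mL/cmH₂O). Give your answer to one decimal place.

74.1

Lung and chest wall are elastances in series: 1/Crs = 1/CL + 1/Ccw.
1/Crs = 1/99 + 1/295 = 0.01349.
Crs = 74.129 mL/cmH2O.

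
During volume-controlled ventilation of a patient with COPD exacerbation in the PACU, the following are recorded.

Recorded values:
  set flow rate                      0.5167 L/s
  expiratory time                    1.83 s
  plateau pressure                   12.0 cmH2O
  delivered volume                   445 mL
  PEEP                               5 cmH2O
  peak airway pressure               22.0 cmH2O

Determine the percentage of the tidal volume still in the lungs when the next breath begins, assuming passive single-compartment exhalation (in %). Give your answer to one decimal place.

R = (PIP − Pplat)/V̇ = (22.0 − 12.0) / 0.5167 = 10.0/0.5167 = 19.354 cmH2O·s/L.
C = Vt/(Pplat − PEEP) = 445.0 / (12.0 − 5) = 445.0/7.0 = 63.571 mL/cmH2O.
τ = R × C = 19.354 × 0.06357 L/cmH2O = 1.23 s.
Fraction remaining at end-expiration = e^(−Te/τ) = e^(−1.83/1.23) = 0.2259 → 22.59%.

22.6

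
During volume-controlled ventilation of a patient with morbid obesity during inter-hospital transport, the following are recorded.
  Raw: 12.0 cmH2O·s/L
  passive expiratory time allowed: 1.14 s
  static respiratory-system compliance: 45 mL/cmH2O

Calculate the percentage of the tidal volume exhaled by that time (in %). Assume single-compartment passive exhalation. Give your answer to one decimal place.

τ = R × C = 12.0 × 45 mL/cmH2O = 12.0 × 0.045 L/cmH2O = 0.54 s.
Passive exhalation: V(t)/V₀ = e^(−t/τ) = e^(−1.14/0.54) = 0.1211.
Fraction exhaled = 1 − 0.1211 = 0.8789 → 87.89%.

87.9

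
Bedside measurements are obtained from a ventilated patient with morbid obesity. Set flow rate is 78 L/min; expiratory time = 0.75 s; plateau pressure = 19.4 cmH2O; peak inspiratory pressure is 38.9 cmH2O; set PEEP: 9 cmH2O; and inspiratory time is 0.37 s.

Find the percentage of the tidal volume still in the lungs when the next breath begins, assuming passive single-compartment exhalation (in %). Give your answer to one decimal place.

Flow: 78 L/min ÷ 60 = 1.3 L/s.
Vt = flow × Ti = 1.3 L/s × 0.37 s × 1000 mL/L = 481.0 mL.
R = (PIP − Pplat)/V̇ = (38.9 − 19.4) / 1.3 = 19.5/1.3 = 15.0 cmH2O·s/L.
C = Vt/(Pplat − PEEP) = 481.0 / (19.4 − 9) = 481.0/10.4 = 46.25 mL/cmH2O.
τ = R × C = 15.0 × 0.04625 L/cmH2O = 0.6938 s.
Fraction remaining at end-expiration = e^(−Te/τ) = e^(−0.75/0.6938) = 0.3393 → 33.93%.

33.9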